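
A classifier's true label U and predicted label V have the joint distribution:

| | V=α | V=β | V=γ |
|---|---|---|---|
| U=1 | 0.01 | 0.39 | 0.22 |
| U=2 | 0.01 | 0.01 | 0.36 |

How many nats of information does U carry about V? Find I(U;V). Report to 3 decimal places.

Marginals: p(U) = (0.6200, 0.3800), p(V) = (0.0200, 0.4000, 0.5800).
I(U;V) = Σ p(x,y)·ln[p(x,y)/(p(x)p(y))].
  (1,α): 0.01·ln(0.8065) = -0.0022
  (1,β): 0.39·ln(1.5726) = 0.1766
  (1,γ): 0.22·ln(0.6118) = -0.1081
  (2,α): 0.01·ln(1.3158) = 0.0027
  (2,β): 0.01·ln(0.0658) = -0.0272
  (2,γ): 0.36·ln(1.6334) = 0.1766
Sum = 0.218 nats.

0.218 nats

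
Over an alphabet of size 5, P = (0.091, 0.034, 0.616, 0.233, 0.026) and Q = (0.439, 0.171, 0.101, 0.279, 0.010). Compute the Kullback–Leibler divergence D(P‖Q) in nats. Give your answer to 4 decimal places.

0.8985 nats

D(P‖Q) = Σ p·ln(p/q).
  0.091·ln(0.091/0.439) = -0.14320
  0.034·ln(0.034/0.171) = -0.05492
  0.616·ln(0.616/0.101) = 1.11381
  0.233·ln(0.233/0.279) = -0.04198
  0.026·ln(0.026/0.010) = 0.02484
D(P‖Q) = 0.8985 nats.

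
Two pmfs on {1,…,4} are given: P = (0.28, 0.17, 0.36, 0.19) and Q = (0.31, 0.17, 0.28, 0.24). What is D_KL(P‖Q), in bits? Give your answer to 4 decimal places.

0.0254 bits

D(P‖Q) = Σ p·log₂(p/q).
  0.28·log₂(0.28/0.31) = -0.04112
  0.17·log₂(0.17/0.17) = 0.00000
  0.36·log₂(0.36/0.28) = 0.13053
  0.19·log₂(0.19/0.24) = -0.06404
D(P‖Q) = 0.0254 bits.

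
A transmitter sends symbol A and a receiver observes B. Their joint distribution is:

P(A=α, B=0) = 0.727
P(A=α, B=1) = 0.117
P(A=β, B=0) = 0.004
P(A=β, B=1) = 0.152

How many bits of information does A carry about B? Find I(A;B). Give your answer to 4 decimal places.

Marginals: p(A) = (0.8440, 0.1560), p(B) = (0.7310, 0.2690).
I(A;B) = Σ p(x,y)·log₂[p(x,y)/(p(x)p(y))].
  (α,0): 0.727·log₂(1.1784) = 0.17213
  (α,1): 0.117·log₂(0.5153) = -0.11190
  (β,0): 0.004·log₂(0.0351) = -0.01933
  (β,1): 0.152·log₂(3.6222) = 0.28224
Sum = 0.3231 bits.

0.3231 bits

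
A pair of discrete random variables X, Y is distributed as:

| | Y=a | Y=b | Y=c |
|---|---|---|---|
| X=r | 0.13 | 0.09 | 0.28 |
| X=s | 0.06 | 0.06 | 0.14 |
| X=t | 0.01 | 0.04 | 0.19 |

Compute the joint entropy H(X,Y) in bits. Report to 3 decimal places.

2.801 bits

H(X,Y) = −Σ p(x,y)·log₂ p(x,y) over all 9 cells.
  cell (r,a): −0.13·log₂0.13 = 0.3826
  cell (r,b): −0.09·log₂0.09 = 0.3127
  cell (r,c): −0.28·log₂0.28 = 0.5142
  cell (s,a): −0.06·log₂0.06 = 0.2435
  cell (s,b): −0.06·log₂0.06 = 0.2435
  cell (s,c): −0.14·log₂0.14 = 0.3971
  cell (t,a): −0.01·log₂0.01 = 0.0664
  cell (t,b): −0.04·log₂0.04 = 0.1858
  cell (t,c): −0.19·log₂0.19 = 0.4552
Sum = 2.801 bits.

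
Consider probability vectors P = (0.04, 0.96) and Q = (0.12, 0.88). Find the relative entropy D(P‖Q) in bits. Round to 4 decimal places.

D(P‖Q) = Σ p·log₂(p/q).
  0.04·log₂(0.04/0.12) = -0.06340
  0.96·log₂(0.96/0.88) = 0.12051
D(P‖Q) = 0.0571 bits.

0.0571 bits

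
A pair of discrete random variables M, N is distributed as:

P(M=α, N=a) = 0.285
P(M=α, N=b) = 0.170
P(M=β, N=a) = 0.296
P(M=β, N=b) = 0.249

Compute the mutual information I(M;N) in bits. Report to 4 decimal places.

0.0051 bits

Marginals: p(M) = (0.4550, 0.5450), p(N) = (0.5810, 0.4190).
I(M;N) = Σ p(x,y)·log₂[p(x,y)/(p(x)p(y))].
  (α,a): 0.285·log₂(1.0781) = 0.03092
  (α,b): 0.170·log₂(0.8917) = -0.02811
  (β,a): 0.296·log₂(0.9348) = -0.02879
  (β,b): 0.249·log₂(1.0904) = 0.03109
Sum = 0.0051 bits.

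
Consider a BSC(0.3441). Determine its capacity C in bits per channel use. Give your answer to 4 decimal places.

0.0713 bits

Binary symmetric channel: C = 1 − h₂(ε) where h₂ is the binary entropy function.
h₂(0.3441) = −0.3441·log₂0.3441 − 0.6559·log₂0.6559 = 0.9287.
C = 1 − 0.9287 = 0.0713 bits per channel use.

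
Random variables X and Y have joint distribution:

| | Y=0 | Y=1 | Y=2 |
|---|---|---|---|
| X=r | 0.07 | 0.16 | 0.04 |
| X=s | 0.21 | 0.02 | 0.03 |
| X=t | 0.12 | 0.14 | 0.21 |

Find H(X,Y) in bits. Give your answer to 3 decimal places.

H(X,Y) = −Σ p(x,y)·log₂ p(x,y) over all 9 cells.
  cell (r,0): −0.07·log₂0.07 = 0.2686
  cell (r,1): −0.16·log₂0.16 = 0.4230
  cell (r,2): −0.04·log₂0.04 = 0.1858
  cell (s,0): −0.21·log₂0.21 = 0.4728
  cell (s,1): −0.02·log₂0.02 = 0.1129
  cell (s,2): −0.03·log₂0.03 = 0.1518
  cell (t,0): −0.12·log₂0.12 = 0.3671
  cell (t,1): −0.14·log₂0.14 = 0.3971
  cell (t,2): −0.21·log₂0.21 = 0.4728
Sum = 2.852 bits.

2.852 bits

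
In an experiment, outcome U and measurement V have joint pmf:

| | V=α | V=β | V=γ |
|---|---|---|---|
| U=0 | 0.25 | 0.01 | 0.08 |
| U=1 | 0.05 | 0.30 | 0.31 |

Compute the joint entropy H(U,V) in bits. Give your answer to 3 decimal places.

2.119 bits

H(U,V) = −Σ p(x,y)·log₂ p(x,y) over all 6 cells.
  cell (0,α): −0.25·log₂0.25 = 0.5000
  cell (0,β): −0.01·log₂0.01 = 0.0664
  cell (0,γ): −0.08·log₂0.08 = 0.2915
  cell (1,α): −0.05·log₂0.05 = 0.2161
  cell (1,β): −0.30·log₂0.30 = 0.5211
  cell (1,γ): −0.31·log₂0.31 = 0.5238
Sum = 2.119 bits.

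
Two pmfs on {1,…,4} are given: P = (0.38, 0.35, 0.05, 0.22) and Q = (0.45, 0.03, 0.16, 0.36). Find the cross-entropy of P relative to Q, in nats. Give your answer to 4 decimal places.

H(P,Q) = −Σ p·ln q.
  −0.38·ln(0.45) = 0.30343
  −0.35·ln(0.03) = 1.22730
  −0.05·ln(0.16) = 0.09163
  −0.22·ln(0.36) = 0.22476
H(P,Q) = 1.8471 nats.

1.8471 nats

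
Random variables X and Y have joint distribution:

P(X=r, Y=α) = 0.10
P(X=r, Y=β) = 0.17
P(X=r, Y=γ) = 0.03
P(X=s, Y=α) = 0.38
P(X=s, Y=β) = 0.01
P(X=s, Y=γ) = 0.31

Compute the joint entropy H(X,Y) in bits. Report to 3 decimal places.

H(X,Y) = −Σ p(x,y)·log₂ p(x,y) over all 6 cells.
  cell (r,α): −0.10·log₂0.10 = 0.3322
  cell (r,β): −0.17·log₂0.17 = 0.4346
  cell (r,γ): −0.03·log₂0.03 = 0.1518
  cell (s,α): −0.38·log₂0.38 = 0.5305
  cell (s,β): −0.01·log₂0.01 = 0.0664
  cell (s,γ): −0.31·log₂0.31 = 0.5238
Sum = 2.039 bits.

2.039 bits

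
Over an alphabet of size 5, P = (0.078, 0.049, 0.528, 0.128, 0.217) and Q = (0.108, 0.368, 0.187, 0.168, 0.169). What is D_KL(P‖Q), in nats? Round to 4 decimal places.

0.4433 nats

D(P‖Q) = Σ p·ln(p/q).
  0.078·ln(0.078/0.108) = -0.02538
  0.049·ln(0.049/0.368) = -0.09880
  0.528·ln(0.528/0.187) = 0.54806
  0.128·ln(0.128/0.168) = -0.03481
  0.217·ln(0.217/0.169) = 0.05425
D(P‖Q) = 0.4433 nats.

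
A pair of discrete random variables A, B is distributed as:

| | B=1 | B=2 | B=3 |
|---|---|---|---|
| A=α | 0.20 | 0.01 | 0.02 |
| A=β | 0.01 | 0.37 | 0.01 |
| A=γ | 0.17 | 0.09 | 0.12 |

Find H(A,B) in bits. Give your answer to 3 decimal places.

2.422 bits

H(A,B) = −Σ p(x,y)·log₂ p(x,y) over all 9 cells.
  cell (α,1): −0.20·log₂0.20 = 0.4644
  cell (α,2): −0.01·log₂0.01 = 0.0664
  cell (α,3): −0.02·log₂0.02 = 0.1129
  cell (β,1): −0.01·log₂0.01 = 0.0664
  cell (β,2): −0.37·log₂0.37 = 0.5307
  cell (β,3): −0.01·log₂0.01 = 0.0664
  cell (γ,1): −0.17·log₂0.17 = 0.4346
  cell (γ,2): −0.09·log₂0.09 = 0.3127
  cell (γ,3): −0.12·log₂0.12 = 0.3671
Sum = 2.422 bits.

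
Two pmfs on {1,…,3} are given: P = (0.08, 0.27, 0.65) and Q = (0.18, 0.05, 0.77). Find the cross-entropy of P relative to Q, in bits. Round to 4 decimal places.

H(P,Q) = −Σ p·log₂ q.
  −0.08·log₂(0.18) = 0.19791
  −0.27·log₂(0.05) = 1.16692
  −0.65·log₂(0.77) = 0.24510
H(P,Q) = 1.6099 bits.

1.6099 bits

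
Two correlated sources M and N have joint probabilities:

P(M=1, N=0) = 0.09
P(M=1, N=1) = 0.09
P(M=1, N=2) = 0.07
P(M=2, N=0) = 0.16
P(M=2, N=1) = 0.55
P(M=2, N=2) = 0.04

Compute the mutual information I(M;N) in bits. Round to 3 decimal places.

0.097 bits

Marginals: p(M) = (0.2500, 0.7500), p(N) = (0.2500, 0.6400, 0.1100).
I(M;N) = H(M) + H(N) − H(M,N).
H(M) = 0.8113, H(N) = 1.2624, H(M,N) = 1.9770.
I(M;N) = 0.8113 + 1.2624 − 1.9770 = 0.097 bits.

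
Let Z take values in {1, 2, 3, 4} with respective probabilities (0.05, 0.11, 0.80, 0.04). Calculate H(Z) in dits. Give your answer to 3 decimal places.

H(Z) = −Σ p·log₁₀ p.
  −(0.05)·log₁₀(0.05) = 0.0651
  −(0.11)·log₁₀(0.11) = 0.1054
  −(0.80)·log₁₀(0.80) = 0.0775
  −(0.04)·log₁₀(0.04) = 0.0559
Sum: 0.0651 + 0.1054 + 0.0775 + 0.0559 = 0.304 dits.

0.304 dits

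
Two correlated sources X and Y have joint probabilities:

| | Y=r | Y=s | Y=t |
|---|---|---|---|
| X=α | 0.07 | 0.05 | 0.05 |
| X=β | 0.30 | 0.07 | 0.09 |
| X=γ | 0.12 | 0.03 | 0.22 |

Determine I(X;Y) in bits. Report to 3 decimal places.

0.124 bits

Marginals: p(X) = (0.1700, 0.4600, 0.3700), p(Y) = (0.4900, 0.1500, 0.3600).
I(X;Y) = H(X) + H(Y) − H(X,Y).
H(X) = 1.4807, H(Y) = 1.4454, H(X,Y) = 2.8025.
I(X;Y) = 1.4807 + 1.4454 − 2.8025 = 0.124 bits.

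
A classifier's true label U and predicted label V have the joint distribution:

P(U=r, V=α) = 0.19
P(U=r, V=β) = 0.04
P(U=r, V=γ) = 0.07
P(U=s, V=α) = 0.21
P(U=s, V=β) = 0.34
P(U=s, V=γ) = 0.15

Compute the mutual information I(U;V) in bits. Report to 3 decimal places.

0.099 bits

Marginals: p(U) = (0.3000, 0.7000), p(V) = (0.4000, 0.3800, 0.2200).
I(U;V) = Σ p(x,y)·log₂[p(x,y)/(p(x)p(y))].
  (r,α): 0.19·log₂(1.5833) = 0.1260
  (r,β): 0.04·log₂(0.3509) = -0.0604
  (r,γ): 0.07·log₂(1.0606) = 0.0059
  (s,α): 0.21·log₂(0.7500) = -0.0872
  (s,β): 0.34·log₂(1.2782) = 0.1204
  (s,γ): 0.15·log₂(0.9740) = -0.0057
Sum = 0.099 bits.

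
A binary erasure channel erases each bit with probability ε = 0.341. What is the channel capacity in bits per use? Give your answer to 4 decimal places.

Binary erasure channel: capacity C = 1 − ε.
C = 1 − 0.341 = 0.6590 bits per channel use.

0.6590 bits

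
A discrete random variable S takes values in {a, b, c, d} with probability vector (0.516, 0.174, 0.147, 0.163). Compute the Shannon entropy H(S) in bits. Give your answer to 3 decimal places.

1.765 bits

H(S) = −Σ p·log₂ p.
  −(0.516)·log₂(0.516) = 0.4926
  −(0.174)·log₂(0.174) = 0.4390
  −(0.147)·log₂(0.147) = 0.4066
  −(0.163)·log₂(0.163) = 0.4266
Sum: 0.4926 + 0.4390 + 0.4066 + 0.4266 = 1.765 bits.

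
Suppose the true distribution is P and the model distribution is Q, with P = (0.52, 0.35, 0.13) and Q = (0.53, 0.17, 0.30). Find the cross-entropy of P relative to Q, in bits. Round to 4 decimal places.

1.5968 bits

H(P,Q) = −Σ p·log₂ q.
  −0.52·log₂(0.53) = 0.47629
  −0.35·log₂(0.17) = 0.89474
  −0.13·log₂(0.30) = 0.22581
H(P,Q) = 1.5968 bits.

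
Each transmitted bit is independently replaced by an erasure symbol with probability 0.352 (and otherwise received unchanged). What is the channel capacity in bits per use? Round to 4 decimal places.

0.6480 bits

Binary erasure channel: capacity C = 1 − ε.
C = 1 − 0.352 = 0.6480 bits per channel use.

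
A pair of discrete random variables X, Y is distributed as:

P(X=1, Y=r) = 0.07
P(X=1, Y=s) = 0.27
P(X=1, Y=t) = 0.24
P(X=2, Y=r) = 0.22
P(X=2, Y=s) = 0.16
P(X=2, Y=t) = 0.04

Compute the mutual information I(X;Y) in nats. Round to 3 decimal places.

Marginals: p(X) = (0.5800, 0.4200), p(Y) = (0.2900, 0.4300, 0.2800).
I(X;Y) = H(X) + H(Y) − H(X,Y).
H(X) = 0.6803, H(Y) = 1.0783, H(X,Y) = 1.6373.
I(X;Y) = 0.6803 + 1.0783 − 1.6373 = 0.121 nats.

0.121 nats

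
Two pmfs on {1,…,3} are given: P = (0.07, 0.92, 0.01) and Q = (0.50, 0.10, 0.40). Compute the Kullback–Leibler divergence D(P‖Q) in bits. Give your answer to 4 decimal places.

D(P‖Q) = Σ p·log₂(p/q).
  0.07·log₂(0.07/0.50) = -0.19856
  0.92·log₂(0.92/0.10) = 2.94550
  0.01·log₂(0.01/0.40) = -0.05322
D(P‖Q) = 2.6937 bits.

2.6937 bits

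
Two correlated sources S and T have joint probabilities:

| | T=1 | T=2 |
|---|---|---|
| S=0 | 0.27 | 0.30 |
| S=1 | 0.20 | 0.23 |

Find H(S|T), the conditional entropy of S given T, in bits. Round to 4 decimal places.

Marginals: p(S) = (0.5700, 0.4300), p(T) = (0.4700, 0.5300).
H(S|T) = Σ p(T) · H(S|T=·).
  T=1: p=0.4700, H(S|T=1) = 0.9839
  T=2: p=0.5300, H(S|T=2) = 0.9874
Weighted sum = 0.9858 bits.

0.9858 bits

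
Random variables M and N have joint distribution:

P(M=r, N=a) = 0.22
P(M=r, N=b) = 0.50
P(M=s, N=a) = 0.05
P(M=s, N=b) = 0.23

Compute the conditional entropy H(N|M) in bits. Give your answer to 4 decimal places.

0.8289 bits

Marginals: p(M) = (0.7200, 0.2800), p(N) = (0.2700, 0.7300).
H(N|M) = Σ p(M) · H(N|M=·).
  M=r: p=0.7200, H(N|M=r) = 0.8880
  M=s: p=0.2800, H(N|M=s) = 0.6769
Weighted sum = 0.8289 bits.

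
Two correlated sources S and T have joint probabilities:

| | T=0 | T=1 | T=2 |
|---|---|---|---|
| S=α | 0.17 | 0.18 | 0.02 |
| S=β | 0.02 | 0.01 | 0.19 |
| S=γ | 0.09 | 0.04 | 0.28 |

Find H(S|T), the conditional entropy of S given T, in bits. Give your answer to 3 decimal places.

1.134 bits

Chain rule: H(S|T) = H(S,T) − H(T).
Marginals: p(S) = (0.3700, 0.2200, 0.4100), p(T) = (0.2800, 0.2300, 0.4900).
H(S,T) = 2.6399 bits; H(T) = 1.5062 bits.
H(S|T) = 2.6399 − 1.5062 = 1.134 bits.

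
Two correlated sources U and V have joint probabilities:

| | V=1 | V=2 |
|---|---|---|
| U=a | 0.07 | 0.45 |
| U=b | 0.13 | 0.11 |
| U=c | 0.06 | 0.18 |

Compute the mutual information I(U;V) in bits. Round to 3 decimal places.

Marginals: p(U) = (0.5200, 0.2400, 0.2400), p(V) = (0.2600, 0.7400).
I(U;V) = H(U) + H(V) − H(U,V).
H(U) = 1.4788, H(V) = 0.8267, H(U,V) = 2.2087.
I(U;V) = 1.4788 + 0.8267 − 2.2087 = 0.097 bits.

0.097 bits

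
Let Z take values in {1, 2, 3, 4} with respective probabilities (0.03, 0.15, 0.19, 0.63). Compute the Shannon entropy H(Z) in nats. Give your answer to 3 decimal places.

0.996 nats

H(Z) = −Σ p·ln p.
  −(0.03)·ln(0.03) = 0.1052
  −(0.15)·ln(0.15) = 0.2846
  −(0.19)·ln(0.19) = 0.3155
  −(0.63)·ln(0.63) = 0.2911
Sum: 0.1052 + 0.2846 + 0.3155 + 0.2911 = 0.996 nats.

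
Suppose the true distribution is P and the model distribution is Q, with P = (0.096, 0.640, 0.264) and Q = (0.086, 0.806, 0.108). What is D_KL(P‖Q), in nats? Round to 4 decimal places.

D(P‖Q) = Σ p·ln(p/q).
  0.096·ln(0.096/0.086) = 0.01056
  0.640·ln(0.640/0.806) = -0.14759
  0.264·ln(0.264/0.108) = 0.23597
D(P‖Q) = 0.0989 nats.

0.0989 nats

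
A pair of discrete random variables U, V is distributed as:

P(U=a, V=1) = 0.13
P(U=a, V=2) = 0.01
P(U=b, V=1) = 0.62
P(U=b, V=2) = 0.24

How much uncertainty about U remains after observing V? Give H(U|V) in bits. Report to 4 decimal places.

0.5595 bits

Marginals: p(U) = (0.1400, 0.8600), p(V) = (0.7500, 0.2500).
H(U|V) = Σ p(V) · H(U|V=·).
  V=1: p=0.7500, H(U|V=1) = 0.6653
  V=2: p=0.2500, H(U|V=2) = 0.2423
Weighted sum = 0.5595 bits.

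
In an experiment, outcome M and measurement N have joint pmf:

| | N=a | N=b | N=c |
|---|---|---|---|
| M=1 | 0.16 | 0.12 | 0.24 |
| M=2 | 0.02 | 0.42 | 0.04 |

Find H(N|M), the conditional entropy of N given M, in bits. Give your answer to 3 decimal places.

Chain rule: H(N|M) = H(M,N) − H(M).
Marginals: p(M) = (0.5200, 0.4800), p(N) = (0.1800, 0.5400, 0.2800).
H(M,N) = 2.1085 bits; H(M) = 0.9988 bits.
H(N|M) = 2.1085 − 0.9988 = 1.110 bits.

1.110 bits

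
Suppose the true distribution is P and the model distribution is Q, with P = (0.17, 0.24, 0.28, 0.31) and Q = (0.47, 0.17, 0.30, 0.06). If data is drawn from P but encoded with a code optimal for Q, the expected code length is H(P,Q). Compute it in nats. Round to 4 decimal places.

1.7629 nats

H(P,Q) = −Σ p·ln q.
  −0.17·ln(0.47) = 0.12835
  −0.24·ln(0.17) = 0.42527
  −0.28·ln(0.30) = 0.33711
  −0.31·ln(0.06) = 0.87216
H(P,Q) = 1.7629 nats.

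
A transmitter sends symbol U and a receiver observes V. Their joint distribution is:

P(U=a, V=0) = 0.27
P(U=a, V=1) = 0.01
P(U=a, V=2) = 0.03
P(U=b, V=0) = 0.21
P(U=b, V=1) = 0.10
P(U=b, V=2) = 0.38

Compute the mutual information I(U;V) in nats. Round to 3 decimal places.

Marginals: p(U) = (0.3100, 0.6900), p(V) = (0.4800, 0.1100, 0.4100).
I(U;V) = Σ p(x,y)·ln[p(x,y)/(p(x)p(y))].
  (a,0): 0.27·ln(1.8145) = 0.1609
  (a,1): 0.01·ln(0.2933) = -0.0123
  (a,2): 0.03·ln(0.2360) = -0.0433
  (b,0): 0.21·ln(0.6341) = -0.0957
  (b,1): 0.10·ln(1.3175) = 0.0276
  (b,2): 0.38·ln(1.3432) = 0.1121
Sum = 0.149 nats.

0.149 nats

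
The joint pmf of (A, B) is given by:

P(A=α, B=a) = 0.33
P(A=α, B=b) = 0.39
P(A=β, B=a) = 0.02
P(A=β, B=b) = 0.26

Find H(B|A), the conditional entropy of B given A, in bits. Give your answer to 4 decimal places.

0.8203 bits

Marginals: p(A) = (0.7200, 0.2800), p(B) = (0.3500, 0.6500).
H(B|A) = Σ p(A) · H(B|A=·).
  A=α: p=0.7200, H(B|A=α) = 0.9950
  A=β: p=0.2800, H(B|A=β) = 0.3712
Weighted sum = 0.8203 bits.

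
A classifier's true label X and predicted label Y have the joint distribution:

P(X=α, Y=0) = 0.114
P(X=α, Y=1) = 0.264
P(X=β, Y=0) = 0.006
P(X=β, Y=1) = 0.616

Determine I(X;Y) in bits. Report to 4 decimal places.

0.1467 bits

Marginals: p(X) = (0.3780, 0.6220), p(Y) = (0.1200, 0.8800).
I(X;Y) = Σ p(x,y)·log₂[p(x,y)/(p(x)p(y))].
  (α,0): 0.114·log₂(2.5132) = 0.15157
  (α,1): 0.264·log₂(0.7937) = -0.08802
  (β,0): 0.006·log₂(0.0804) = -0.02182
  (β,1): 0.616·log₂(1.1254) = 0.10499
Sum = 0.1467 bits.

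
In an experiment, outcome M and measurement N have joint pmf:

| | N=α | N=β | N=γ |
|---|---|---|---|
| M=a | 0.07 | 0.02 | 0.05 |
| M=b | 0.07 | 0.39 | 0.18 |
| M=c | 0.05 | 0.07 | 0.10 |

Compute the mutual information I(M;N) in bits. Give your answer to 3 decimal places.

0.123 bits

Marginals: p(M) = (0.1400, 0.6400, 0.2200), p(N) = (0.1900, 0.4800, 0.3300).
I(M;N) = Σ p(x,y)·log₂[p(x,y)/(p(x)p(y))].
  (a,α): 0.07·log₂(2.6316) = 0.0977
  (a,β): 0.02·log₂(0.2976) = -0.0350
  (a,γ): 0.05·log₂(1.0823) = 0.0057
  (b,α): 0.07·log₂(0.5757) = -0.0558
  (b,β): 0.39·log₂(1.2695) = 0.1343
  (b,γ): 0.18·log₂(0.8523) = -0.0415
  (c,α): 0.05·log₂(1.1962) = 0.0129
  (c,β): 0.07·log₂(0.6629) = -0.0415
  (c,γ): 0.10·log₂(1.3774) = 0.0462
Sum = 0.123 bits.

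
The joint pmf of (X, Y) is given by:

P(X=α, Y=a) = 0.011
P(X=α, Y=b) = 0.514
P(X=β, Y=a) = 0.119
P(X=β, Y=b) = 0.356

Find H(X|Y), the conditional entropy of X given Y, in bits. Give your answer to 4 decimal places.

Chain rule: H(X|Y) = H(X,Y) − H(Y).
Marginals: p(X) = (0.5250, 0.4750), p(Y) = (0.1300, 0.8700).
H(X,Y) = 1.4610 bits; H(Y) = 0.5574 bits.
H(X|Y) = 1.4610 − 0.5574 = 0.9036 bits.

0.9036 bits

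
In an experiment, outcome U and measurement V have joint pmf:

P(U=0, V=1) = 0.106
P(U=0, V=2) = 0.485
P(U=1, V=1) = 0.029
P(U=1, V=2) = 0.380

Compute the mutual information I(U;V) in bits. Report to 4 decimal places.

Marginals: p(U) = (0.5910, 0.4090), p(V) = (0.1350, 0.8650).
I(U;V) = H(U) + H(V) − H(U,V).
H(U) = 0.9760, H(V) = 0.5710, H(U,V) = 1.5281.
I(U;V) = 0.9760 + 0.5710 − 1.5281 = 0.0189 bits.

0.0189 bits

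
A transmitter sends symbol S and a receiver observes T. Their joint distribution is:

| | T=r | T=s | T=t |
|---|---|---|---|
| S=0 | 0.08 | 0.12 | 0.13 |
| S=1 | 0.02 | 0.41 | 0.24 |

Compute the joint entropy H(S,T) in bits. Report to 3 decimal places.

H(S,T) = −Σ p(x,y)·log₂ p(x,y) over all 6 cells.
  cell (0,r): −0.08·log₂0.08 = 0.2915
  cell (0,s): −0.12·log₂0.12 = 0.3671
  cell (0,t): −0.13·log₂0.13 = 0.3826
  cell (1,r): −0.02·log₂0.02 = 0.1129
  cell (1,s): −0.41·log₂0.41 = 0.5274
  cell (1,t): −0.24·log₂0.24 = 0.4941
Sum = 2.176 bits.

2.176 bits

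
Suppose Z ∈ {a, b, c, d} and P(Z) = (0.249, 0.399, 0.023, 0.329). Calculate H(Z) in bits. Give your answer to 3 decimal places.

H(Z) = −Σ p·log₂ p.
  −(0.249)·log₂(0.249) = 0.4994
  −(0.399)·log₂(0.399) = 0.5289
  −(0.023)·log₂(0.023) = 0.1252
  −(0.329)·log₂(0.329) = 0.5277
Sum: 0.4994 + 0.5289 + 0.1252 + 0.5277 = 1.681 bits.

1.681 bits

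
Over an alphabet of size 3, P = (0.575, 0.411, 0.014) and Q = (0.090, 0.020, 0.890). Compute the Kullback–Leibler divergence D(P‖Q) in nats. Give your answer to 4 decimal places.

2.2506 nats

D(P‖Q) = Σ p·ln(p/q).
  0.575·ln(0.575/0.090) = 1.06637
  0.411·ln(0.411/0.020) = 1.24240
  0.014·ln(0.014/0.890) = -0.05813
D(P‖Q) = 2.2506 nats.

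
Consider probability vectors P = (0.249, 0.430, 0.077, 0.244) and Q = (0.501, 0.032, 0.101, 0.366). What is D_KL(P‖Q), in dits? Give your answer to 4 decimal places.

0.3575 dits

D(P‖Q) = Σ p·log₁₀(p/q).
  0.249·log₁₀(0.249/0.501) = -0.07561
  0.430·log₁₀(0.430/0.032) = 0.48518
  0.077·log₁₀(0.077/0.101) = -0.00907
  0.244·log₁₀(0.244/0.366) = -0.04297
D(P‖Q) = 0.3575 dits.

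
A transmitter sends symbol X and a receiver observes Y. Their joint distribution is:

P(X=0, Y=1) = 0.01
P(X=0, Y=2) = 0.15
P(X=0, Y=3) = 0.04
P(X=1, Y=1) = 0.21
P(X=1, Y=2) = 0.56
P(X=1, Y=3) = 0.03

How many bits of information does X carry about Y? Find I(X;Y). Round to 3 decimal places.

Marginals: p(X) = (0.2000, 0.8000), p(Y) = (0.2200, 0.7100, 0.0700).
I(X;Y) = Σ p(x,y)·log₂[p(x,y)/(p(x)p(y))].
  (0,1): 0.01·log₂(0.2273) = -0.0214
  (0,2): 0.15·log₂(1.0563) = 0.0119
  (0,3): 0.04·log₂(2.8571) = 0.0606
  (1,1): 0.21·log₂(1.1932) = 0.0535
  (1,2): 0.56·log₂(0.9859) = -0.0115
  (1,3): 0.03·log₂(0.5357) = -0.0270
Sum = 0.066 bits.

0.066 bits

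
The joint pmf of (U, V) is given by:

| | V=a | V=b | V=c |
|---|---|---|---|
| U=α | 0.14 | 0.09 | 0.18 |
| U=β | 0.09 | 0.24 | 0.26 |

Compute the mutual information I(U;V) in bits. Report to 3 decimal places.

Marginals: p(U) = (0.4100, 0.5900), p(V) = (0.2300, 0.3300, 0.4400).
I(U;V) = H(U) + H(V) − H(U,V).
H(U) = 0.9765, H(V) = 1.5366, H(U,V) = 2.4671.
I(U;V) = 0.9765 + 1.5366 − 2.4671 = 0.046 bits.

0.046 bits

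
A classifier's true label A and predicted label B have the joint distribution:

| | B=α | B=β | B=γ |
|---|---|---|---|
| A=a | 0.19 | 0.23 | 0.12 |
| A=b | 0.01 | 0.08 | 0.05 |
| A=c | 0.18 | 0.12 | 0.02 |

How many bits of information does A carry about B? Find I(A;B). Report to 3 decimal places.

Marginals: p(A) = (0.5400, 0.1400, 0.3200), p(B) = (0.3800, 0.4300, 0.1900).
I(A;B) = Σ p(x,y)·log₂[p(x,y)/(p(x)p(y))].
  (a,α): 0.19·log₂(0.9259) = -0.0211
  (a,β): 0.23·log₂(0.9905) = -0.0032
  (a,γ): 0.12·log₂(1.1696) = 0.0271
  (b,α): 0.01·log₂(0.1880) = -0.0241
  (b,β): 0.08·log₂(1.3289) = 0.0328
  (b,γ): 0.05·log₂(1.8797) = 0.0455
  (c,α): 0.18·log₂(1.4803) = 0.1019
  (c,β): 0.12·log₂(0.8721) = -0.0237
  (c,γ): 0.02·log₂(0.3289) = -0.0321
Sum = 0.103 bits.

0.103 bits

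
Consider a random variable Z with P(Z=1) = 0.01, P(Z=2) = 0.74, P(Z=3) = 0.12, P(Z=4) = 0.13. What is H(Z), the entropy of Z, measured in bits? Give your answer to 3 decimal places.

H(Z) = −Σ p·log₂ p.
  −(0.01)·log₂(0.01) = 0.0664
  −(0.74)·log₂(0.74) = 0.3215
  −(0.12)·log₂(0.12) = 0.3671
  −(0.13)·log₂(0.13) = 0.3826
Sum: 0.0664 + 0.3215 + 0.3671 + 0.3826 = 1.138 bits.

1.138 bits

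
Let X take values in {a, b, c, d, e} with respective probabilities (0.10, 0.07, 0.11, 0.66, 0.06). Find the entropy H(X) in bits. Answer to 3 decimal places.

1.590 bits

H(X) = −Σ p·log₂ p.
  −(0.10)·log₂(0.10) = 0.3322
  −(0.07)·log₂(0.07) = 0.2686
  −(0.11)·log₂(0.11) = 0.3503
  −(0.66)·log₂(0.66) = 0.3956
  −(0.06)·log₂(0.06) = 0.2435
Sum: 0.3322 + 0.2686 + 0.3503 + 0.3956 + 0.2435 = 1.590 bits.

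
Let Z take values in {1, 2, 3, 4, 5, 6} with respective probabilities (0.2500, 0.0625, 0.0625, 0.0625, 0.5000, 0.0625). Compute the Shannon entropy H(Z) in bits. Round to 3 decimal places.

2.000 bits

H(Z) = −Σ p·log₂ p.
  −(0.2500)·log₂(0.2500) = 0.5000
  −(0.0625)·log₂(0.0625) = 0.2500
  −(0.0625)·log₂(0.0625) = 0.2500
  −(0.0625)·log₂(0.0625) = 0.2500
  −(0.5000)·log₂(0.5000) = 0.5000
  −(0.0625)·log₂(0.0625) = 0.2500
Sum: 0.5000 + 0.2500 + 0.2500 + 0.2500 + 0.5000 + 0.2500 = 2.000 bits.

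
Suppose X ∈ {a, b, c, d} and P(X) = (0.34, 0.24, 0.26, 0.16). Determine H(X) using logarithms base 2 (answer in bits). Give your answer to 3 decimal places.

H(X) = −Σ p·log₂ p.
  −(0.34)·log₂(0.34) = 0.5292
  −(0.24)·log₂(0.24) = 0.4941
  −(0.26)·log₂(0.26) = 0.5053
  −(0.16)·log₂(0.16) = 0.4230
Sum: 0.5292 + 0.4941 + 0.5053 + 0.4230 = 1.952 bits.

1.952 bits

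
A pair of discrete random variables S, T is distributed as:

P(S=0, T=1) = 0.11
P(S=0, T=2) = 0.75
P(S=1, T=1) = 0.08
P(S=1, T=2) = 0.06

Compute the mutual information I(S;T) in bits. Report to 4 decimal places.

Marginals: p(S) = (0.8600, 0.1400), p(T) = (0.1900, 0.8100).
I(S;T) = H(S) + H(T) − H(S,T).
H(S) = 0.5842, H(T) = 0.7015, H(S,T) = 1.1966.
I(S;T) = 0.5842 + 0.7015 − 1.1966 = 0.0891 bits.

0.0891 bits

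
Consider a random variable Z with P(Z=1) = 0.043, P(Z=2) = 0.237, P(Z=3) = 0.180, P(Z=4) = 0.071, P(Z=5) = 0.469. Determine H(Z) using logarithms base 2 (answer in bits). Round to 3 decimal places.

1.916 bits

H(Z) = −Σ p·log₂ p.
  −(0.043)·log₂(0.043) = 0.1952
  −(0.237)·log₂(0.237) = 0.4923
  −(0.180)·log₂(0.180) = 0.4453
  −(0.071)·log₂(0.071) = 0.2709
  −(0.469)·log₂(0.469) = 0.5123
Sum: 0.1952 + 0.4923 + 0.4453 + 0.2709 + 0.5123 = 1.916 bits.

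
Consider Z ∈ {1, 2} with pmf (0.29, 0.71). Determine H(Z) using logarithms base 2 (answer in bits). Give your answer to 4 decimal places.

0.8687 bits

H(Z) = −Σ p·log₂ p.
  −(0.29)·log₂(0.29) = 0.51790
  −(0.71)·log₂(0.71) = 0.35082
Sum: 0.51790 + 0.35082 = 0.8687 bits.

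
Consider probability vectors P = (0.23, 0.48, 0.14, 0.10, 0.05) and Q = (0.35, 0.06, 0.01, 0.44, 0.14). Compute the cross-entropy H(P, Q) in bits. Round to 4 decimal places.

H(P,Q) = −Σ p·log₂ q.
  −0.23·log₂(0.35) = 0.34835
  −0.48·log₂(0.06) = 1.94827
  −0.14·log₂(0.01) = 0.93014
  −0.10·log₂(0.44) = 0.11844
  −0.05·log₂(0.14) = 0.14183
H(P,Q) = 3.4870 bits.

3.4870 bits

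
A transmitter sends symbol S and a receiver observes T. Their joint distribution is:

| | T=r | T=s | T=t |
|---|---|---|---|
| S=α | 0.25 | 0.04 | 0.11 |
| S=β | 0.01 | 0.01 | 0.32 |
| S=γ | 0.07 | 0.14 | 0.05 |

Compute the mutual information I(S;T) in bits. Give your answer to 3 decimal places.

0.478 bits

Marginals: p(S) = (0.4000, 0.3400, 0.2600), p(T) = (0.3300, 0.1900, 0.4800).
I(S;T) = H(S) + H(T) − H(S,T).
H(S) = 1.5632, H(T) = 1.4913, H(S,T) = 2.5767.
I(S;T) = 1.5632 + 1.4913 − 2.5767 = 0.478 bits.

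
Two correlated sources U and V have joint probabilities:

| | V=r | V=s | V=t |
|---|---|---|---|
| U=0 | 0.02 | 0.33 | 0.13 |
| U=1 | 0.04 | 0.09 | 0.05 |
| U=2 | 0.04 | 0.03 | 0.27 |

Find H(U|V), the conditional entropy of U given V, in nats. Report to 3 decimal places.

0.843 nats

Chain rule: H(U|V) = H(U,V) − H(V).
Marginals: p(U) = (0.4800, 0.1800, 0.3400), p(V) = (0.1000, 0.4500, 0.4500).
H(U,V) = 1.7921 nats; H(V) = 0.9489 nats.
H(U|V) = 1.7921 − 0.9489 = 0.843 nats.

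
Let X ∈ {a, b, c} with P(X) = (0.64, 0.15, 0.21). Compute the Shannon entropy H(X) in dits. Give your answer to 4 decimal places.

H(X) = −Σ p·log₁₀ p.
  −(0.64)·log₁₀(0.64) = 0.12404
  −(0.15)·log₁₀(0.15) = 0.12359
  −(0.21)·log₁₀(0.21) = 0.14233
Sum: 0.12404 + 0.12359 + 0.14233 = 0.3900 dits.

0.3900 dits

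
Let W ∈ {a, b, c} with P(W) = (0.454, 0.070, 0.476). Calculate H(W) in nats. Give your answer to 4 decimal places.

H(W) = −Σ p·ln p.
  −(0.454)·ln(0.454) = 0.35850
  −(0.070)·ln(0.070) = 0.18615
  −(0.476)·ln(0.476) = 0.35335
Sum: 0.35850 + 0.18615 + 0.35335 = 0.8980 nats.

0.8980 nats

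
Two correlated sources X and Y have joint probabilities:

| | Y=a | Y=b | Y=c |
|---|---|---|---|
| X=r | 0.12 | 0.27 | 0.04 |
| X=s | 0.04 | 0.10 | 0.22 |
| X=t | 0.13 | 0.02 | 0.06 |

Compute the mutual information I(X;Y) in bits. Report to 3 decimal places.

0.300 bits

Marginals: p(X) = (0.4300, 0.3600, 0.2100), p(Y) = (0.2900, 0.3900, 0.3200).
I(X;Y) = Σ p(x,y)·log₂[p(x,y)/(p(x)p(y))].
  (r,a): 0.12·log₂(0.9623) = -0.0067
  (r,b): 0.27·log₂(1.6100) = 0.1855
  (r,c): 0.04·log₂(0.2907) = -0.0713
  (s,a): 0.04·log₂(0.3831) = -0.0554
  (s,b): 0.10·log₂(0.7123) = -0.0490
  (s,c): 0.22·log₂(1.9097) = 0.2053
  (t,a): 0.13·log₂(2.1346) = 0.1422
  (t,b): 0.02·log₂(0.2442) = -0.0407
  (t,c): 0.06·log₂(0.8929) = -0.0098
Sum = 0.300 bits.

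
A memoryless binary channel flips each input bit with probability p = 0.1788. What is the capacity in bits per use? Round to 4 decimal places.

Binary symmetric channel: C = 1 − h₂(ε) where h₂ is the binary entropy function.
h₂(0.1788) = −0.1788·log₂0.1788 − 0.8212·log₂0.8212 = 0.6774.
C = 1 − 0.6774 = 0.3226 bits per channel use.

0.3226 bits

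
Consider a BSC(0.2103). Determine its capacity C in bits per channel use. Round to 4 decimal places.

0.2579 bits

Binary symmetric channel: C = 1 − h₂(ε) where h₂ is the binary entropy function.
h₂(0.2103) = −0.2103·log₂0.2103 − 0.7897·log₂0.7897 = 0.7421.
C = 1 − 0.7421 = 0.2579 bits per channel use.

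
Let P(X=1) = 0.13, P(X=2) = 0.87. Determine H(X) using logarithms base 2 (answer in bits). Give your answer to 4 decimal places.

0.5574 bits

H(X) = −Σ p·log₂ p.
  −(0.13)·log₂(0.13) = 0.38264
  −(0.87)·log₂(0.87) = 0.17479
Sum: 0.38264 + 0.17479 = 0.5574 bits.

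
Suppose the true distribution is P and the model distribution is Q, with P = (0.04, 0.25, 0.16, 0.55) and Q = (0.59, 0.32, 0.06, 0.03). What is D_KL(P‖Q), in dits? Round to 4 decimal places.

D(P‖Q) = Σ p·log₁₀(p/q).
  0.04·log₁₀(0.04/0.59) = -0.04675
  0.25·log₁₀(0.25/0.32) = -0.02680
  0.16·log₁₀(0.16/0.06) = 0.06815
  0.55·log₁₀(0.55/0.03) = 0.69478
D(P‖Q) = 0.6894 dits.

0.6894 dits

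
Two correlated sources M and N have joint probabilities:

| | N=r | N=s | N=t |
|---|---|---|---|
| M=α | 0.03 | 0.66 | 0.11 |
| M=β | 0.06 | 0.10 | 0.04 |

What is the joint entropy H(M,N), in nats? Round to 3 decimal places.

1.150 nats

H(M,N) = −Σ p(x,y)·ln p(x,y) over all 6 cells.
  cell (α,r): −0.03·ln0.03 = 0.1052
  cell (α,s): −0.66·ln0.66 = 0.2742
  cell (α,t): −0.11·ln0.11 = 0.2428
  cell (β,r): −0.06·ln0.06 = 0.1688
  cell (β,s): −0.10·ln0.10 = 0.2303
  cell (β,t): −0.04·ln0.04 = 0.1288
Sum = 1.150 nats.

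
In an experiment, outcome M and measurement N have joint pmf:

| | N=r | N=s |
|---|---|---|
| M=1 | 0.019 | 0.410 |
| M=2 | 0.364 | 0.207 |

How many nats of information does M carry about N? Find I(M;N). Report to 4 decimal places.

Marginals: p(M) = (0.4290, 0.5710), p(N) = (0.3830, 0.6170).
I(M;N) = Σ p(x,y)·ln[p(x,y)/(p(x)p(y))].
  (1,r): 0.019·ln(0.1156) = -0.04099
  (1,s): 0.410·ln(1.5490) = 0.17941
  (2,r): 0.364·ln(1.6644) = 0.18545
  (2,s): 0.207·ln(0.5876) = -0.11008
Sum = 0.2138 nats.

0.2138 nats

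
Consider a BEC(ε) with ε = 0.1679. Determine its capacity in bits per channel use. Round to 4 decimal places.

Binary erasure channel: capacity C = 1 − ε.
C = 1 − 0.1679 = 0.8321 bits per channel use.

0.8321 bits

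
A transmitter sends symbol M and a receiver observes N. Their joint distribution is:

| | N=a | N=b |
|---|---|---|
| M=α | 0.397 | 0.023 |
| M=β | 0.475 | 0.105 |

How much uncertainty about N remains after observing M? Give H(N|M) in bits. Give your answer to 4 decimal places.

Chain rule: H(N|M) = H(M,N) − H(M).
Marginals: p(M) = (0.4200, 0.5800), p(N) = (0.8720, 0.1280).
H(M,N) = 1.5059 bits; H(M) = 0.9815 bits.
H(N|M) = 1.5059 − 0.9815 = 0.5244 bits.

0.5244 bits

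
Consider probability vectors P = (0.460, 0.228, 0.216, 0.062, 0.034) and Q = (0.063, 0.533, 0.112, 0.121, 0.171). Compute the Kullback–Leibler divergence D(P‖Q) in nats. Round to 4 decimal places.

0.7664 nats

D(P‖Q) = Σ p·ln(p/q).
  0.460·ln(0.460/0.063) = 0.91452
  0.228·ln(0.228/0.533) = -0.19361
  0.216·ln(0.216/0.112) = 0.14186
  0.062·ln(0.062/0.121) = -0.04146
  0.034·ln(0.034/0.171) = -0.05492
D(P‖Q) = 0.7664 nats.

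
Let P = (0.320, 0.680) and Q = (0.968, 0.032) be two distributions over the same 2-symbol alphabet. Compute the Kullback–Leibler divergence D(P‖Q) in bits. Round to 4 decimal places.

D(P‖Q) = Σ p·log₂(p/q).
  0.320·log₂(0.320/0.968) = -0.51102
  0.680·log₂(0.680/0.032) = 2.99839
D(P‖Q) = 2.4874 bits.

2.4874 bits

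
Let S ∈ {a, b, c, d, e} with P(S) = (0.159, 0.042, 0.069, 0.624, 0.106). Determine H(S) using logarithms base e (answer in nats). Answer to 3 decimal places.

1.142 nats

H(S) = −Σ p·ln p.
  −(0.159)·ln(0.159) = 0.2924
  −(0.042)·ln(0.042) = 0.1331
  −(0.069)·ln(0.069) = 0.1845
  −(0.624)·ln(0.624) = 0.2943
  −(0.106)·ln(0.106) = 0.2379
Sum: 0.2924 + 0.1331 + 0.1845 + 0.2943 + 0.2379 = 1.142 nats.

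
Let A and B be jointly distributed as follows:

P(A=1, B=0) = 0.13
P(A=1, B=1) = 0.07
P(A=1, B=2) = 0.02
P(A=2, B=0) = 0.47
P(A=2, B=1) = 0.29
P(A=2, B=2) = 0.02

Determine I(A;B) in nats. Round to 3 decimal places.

0.008 nats

Marginals: p(A) = (0.2200, 0.7800), p(B) = (0.6000, 0.3600, 0.0400).
I(A;B) = H(A) + H(B) − H(A,B).
H(A) = 0.5269, H(B) = 0.8030, H(A,B) = 1.3217.
I(A;B) = 0.5269 + 0.8030 − 1.3217 = 0.008 nats.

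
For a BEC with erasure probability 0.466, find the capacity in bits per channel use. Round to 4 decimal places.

0.5340 bits

Binary erasure channel: capacity C = 1 − ε.
C = 1 − 0.466 = 0.5340 bits per channel use.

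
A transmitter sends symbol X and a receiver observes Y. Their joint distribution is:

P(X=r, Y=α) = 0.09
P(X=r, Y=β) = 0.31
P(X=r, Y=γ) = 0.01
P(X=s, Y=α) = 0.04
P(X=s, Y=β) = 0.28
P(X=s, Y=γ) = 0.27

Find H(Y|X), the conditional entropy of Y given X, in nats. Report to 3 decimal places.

0.788 nats

Marginals: p(X) = (0.4100, 0.5900), p(Y) = (0.1300, 0.5900, 0.2800).
H(Y|X) = Σ p(X) · H(Y|X=·).
  X=r: p=0.4100, H(Y|X=r) = 0.6348
  X=s: p=0.5900, H(Y|X=s) = 0.8939
Weighted sum = 0.788 nats.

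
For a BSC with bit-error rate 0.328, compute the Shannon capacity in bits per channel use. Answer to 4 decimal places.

Binary symmetric channel: C = 1 − h₂(ε) where h₂ is the binary entropy function.
h₂(0.328) = −0.328·log₂0.328 − 0.672·log₂0.672 = 0.9129.
C = 1 − 0.9129 = 0.0871 bits per channel use.

0.0871 bits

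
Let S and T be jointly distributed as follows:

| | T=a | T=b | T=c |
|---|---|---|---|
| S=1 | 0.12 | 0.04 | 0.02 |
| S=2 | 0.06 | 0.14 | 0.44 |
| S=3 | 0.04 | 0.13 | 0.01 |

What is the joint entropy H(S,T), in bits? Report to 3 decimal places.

H(S,T) = −Σ p(x,y)·log₂ p(x,y) over all 9 cells.
  cell (1,a): −0.12·log₂0.12 = 0.3671
  cell (1,b): −0.04·log₂0.04 = 0.1858
  cell (1,c): −0.02·log₂0.02 = 0.1129
  cell (2,a): −0.06·log₂0.06 = 0.2435
  cell (2,b): −0.14·log₂0.14 = 0.3971
  cell (2,c): −0.44·log₂0.44 = 0.5211
  cell (3,a): −0.04·log₂0.04 = 0.1858
  cell (3,b): −0.13·log₂0.13 = 0.3826
  cell (3,c): −0.01·log₂0.01 = 0.0664
Sum = 2.462 bits.

2.462 bits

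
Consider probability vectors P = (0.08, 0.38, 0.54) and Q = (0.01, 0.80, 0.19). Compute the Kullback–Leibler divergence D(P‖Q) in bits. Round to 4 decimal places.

D(P‖Q) = Σ p·log₂(p/q).
  0.08·log₂(0.08/0.01) = 0.24000
  0.38·log₂(0.38/0.80) = -0.40812
  0.54·log₂(0.54/0.19) = 0.81376
D(P‖Q) = 0.6456 bits.

0.6456 bits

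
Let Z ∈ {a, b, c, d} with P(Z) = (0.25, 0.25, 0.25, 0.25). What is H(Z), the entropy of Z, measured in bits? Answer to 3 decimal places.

2.000 bits

H(Z) = −Σ p·log₂ p.
  −(0.25)·log₂(0.25) = 0.5000
  −(0.25)·log₂(0.25) = 0.5000
  −(0.25)·log₂(0.25) = 0.5000
  −(0.25)·log₂(0.25) = 0.5000
Sum: 0.5000 + 0.5000 + 0.5000 + 0.5000 = 2.000 bits.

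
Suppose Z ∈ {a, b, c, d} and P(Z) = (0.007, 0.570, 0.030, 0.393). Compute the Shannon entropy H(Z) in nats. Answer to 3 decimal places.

0.827 nats

H(Z) = −Σ p·ln p.
  −(0.007)·ln(0.007) = 0.0347
  −(0.570)·ln(0.570) = 0.3204
  −(0.030)·ln(0.030) = 0.1052
  −(0.393)·ln(0.393) = 0.3670
Sum: 0.0347 + 0.3204 + 0.1052 + 0.3670 = 0.827 nats.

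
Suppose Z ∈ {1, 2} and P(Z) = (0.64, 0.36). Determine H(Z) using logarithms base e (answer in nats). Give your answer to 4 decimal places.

H(Z) = −Σ p·ln p.
  −(0.64)·ln(0.64) = 0.28562
  −(0.36)·ln(0.36) = 0.36779
Sum: 0.28562 + 0.36779 = 0.6534 nats.

0.6534 nats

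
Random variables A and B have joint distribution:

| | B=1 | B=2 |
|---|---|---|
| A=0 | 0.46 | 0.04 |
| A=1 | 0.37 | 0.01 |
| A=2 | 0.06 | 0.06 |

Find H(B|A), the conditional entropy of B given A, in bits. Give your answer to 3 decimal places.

0.388 bits

Chain rule: H(B|A) = H(A,B) − H(A).
Marginals: p(A) = (0.5000, 0.3800, 0.1200), p(B) = (0.8900, 0.1100).
H(A,B) = 1.7853 bits; H(A) = 1.3975 bits.
H(B|A) = 1.7853 − 1.3975 = 0.388 bits.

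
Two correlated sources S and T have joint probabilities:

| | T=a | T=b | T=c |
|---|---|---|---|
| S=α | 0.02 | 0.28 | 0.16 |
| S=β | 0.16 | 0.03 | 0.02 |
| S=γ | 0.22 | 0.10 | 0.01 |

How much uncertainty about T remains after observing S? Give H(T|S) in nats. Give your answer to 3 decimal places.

Chain rule: H(T|S) = H(S,T) − H(S).
Marginals: p(S) = (0.4600, 0.2100, 0.3300), p(T) = (0.4000, 0.4100, 0.1900).
H(S,T) = 1.8140 nats; H(S) = 1.0508 nats.
H(T|S) = 1.8140 − 1.0508 = 0.763 nats.

0.763 nats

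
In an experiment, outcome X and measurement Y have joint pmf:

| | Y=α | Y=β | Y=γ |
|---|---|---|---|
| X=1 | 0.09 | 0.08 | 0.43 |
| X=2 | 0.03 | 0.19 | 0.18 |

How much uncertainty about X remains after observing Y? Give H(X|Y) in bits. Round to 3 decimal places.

0.868 bits

Marginals: p(X) = (0.6000, 0.4000), p(Y) = (0.1200, 0.2700, 0.6100).
H(X|Y) = Σ p(Y) · H(X|Y=·).
  Y=α: p=0.1200, H(X|Y=α) = 0.8113
  Y=β: p=0.2700, H(X|Y=β) = 0.8767
  Y=γ: p=0.6100, H(X|Y=γ) = 0.8752
Weighted sum = 0.868 bits.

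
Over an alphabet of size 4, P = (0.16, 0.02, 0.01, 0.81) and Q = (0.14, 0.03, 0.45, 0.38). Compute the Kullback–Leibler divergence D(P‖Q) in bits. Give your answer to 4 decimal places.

D(P‖Q) = Σ p·log₂(p/q).
  0.16·log₂(0.16/0.14) = 0.03082
  0.02·log₂(0.02/0.03) = -0.01170
  0.01·log₂(0.01/0.45) = -0.05492
  0.81·log₂(0.81/0.38) = 0.88446
D(P‖Q) = 0.8487 bits.

0.8487 bits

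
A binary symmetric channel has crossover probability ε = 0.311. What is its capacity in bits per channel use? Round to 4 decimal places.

0.1057 bits

Binary symmetric channel: C = 1 − h₂(ε) where h₂ is the binary entropy function.
h₂(0.311) = −0.311·log₂0.311 − 0.689·log₂0.689 = 0.8943.
C = 1 − 0.8943 = 0.1057 bits per channel use.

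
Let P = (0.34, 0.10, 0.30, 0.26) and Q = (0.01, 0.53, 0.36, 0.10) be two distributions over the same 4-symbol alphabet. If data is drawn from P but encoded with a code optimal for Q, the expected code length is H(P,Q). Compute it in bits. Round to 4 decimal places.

3.6564 bits

H(P,Q) = −Σ p·log₂ q.
  −0.34·log₂(0.01) = 2.25891
  −0.10·log₂(0.53) = 0.09159
  −0.30·log₂(0.36) = 0.44218
  −0.26·log₂(0.10) = 0.86370
H(P,Q) = 3.6564 bits.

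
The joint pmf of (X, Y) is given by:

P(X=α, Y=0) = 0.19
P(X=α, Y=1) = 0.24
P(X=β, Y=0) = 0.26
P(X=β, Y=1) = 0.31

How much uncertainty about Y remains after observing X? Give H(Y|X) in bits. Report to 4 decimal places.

Chain rule: H(Y|X) = H(X,Y) − H(X).
Marginals: p(X) = (0.4300, 0.5700), p(Y) = (0.4500, 0.5500).
H(X,Y) = 1.9784 bits; H(X) = 0.9858 bits.
H(Y|X) = 1.9784 − 0.9858 = 0.9926 bits.

0.9926 bits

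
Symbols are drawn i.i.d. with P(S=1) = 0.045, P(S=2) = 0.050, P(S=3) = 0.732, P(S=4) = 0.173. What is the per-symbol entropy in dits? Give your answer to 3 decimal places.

0.357 dits

H(S) = −Σ p·log₁₀ p.
  −(0.045)·log₁₀(0.045) = 0.0606
  −(0.050)·log₁₀(0.050) = 0.0651
  −(0.732)·log₁₀(0.732) = 0.0992
  −(0.173)·log₁₀(0.173) = 0.1318
Sum: 0.0606 + 0.0651 + 0.0992 + 0.1318 = 0.357 dits.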